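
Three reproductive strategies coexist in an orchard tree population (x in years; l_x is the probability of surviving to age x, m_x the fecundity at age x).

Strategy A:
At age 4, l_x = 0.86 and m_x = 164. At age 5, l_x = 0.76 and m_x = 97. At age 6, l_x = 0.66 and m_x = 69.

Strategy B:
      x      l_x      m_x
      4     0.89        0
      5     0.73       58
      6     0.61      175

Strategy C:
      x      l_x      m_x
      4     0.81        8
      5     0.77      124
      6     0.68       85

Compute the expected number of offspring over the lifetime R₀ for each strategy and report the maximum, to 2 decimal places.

Strategy A: R₀ = 0.86×164 + 0.76×97 + 0.66×69 = 260.3000
Strategy B: R₀ = 0.89×0 + 0.73×58 + 0.61×175 = 149.0900
Strategy C: R₀ = 0.81×8 + 0.77×124 + 0.68×85 = 159.7600
Highest R₀: strategy A with 260.3000.

260.30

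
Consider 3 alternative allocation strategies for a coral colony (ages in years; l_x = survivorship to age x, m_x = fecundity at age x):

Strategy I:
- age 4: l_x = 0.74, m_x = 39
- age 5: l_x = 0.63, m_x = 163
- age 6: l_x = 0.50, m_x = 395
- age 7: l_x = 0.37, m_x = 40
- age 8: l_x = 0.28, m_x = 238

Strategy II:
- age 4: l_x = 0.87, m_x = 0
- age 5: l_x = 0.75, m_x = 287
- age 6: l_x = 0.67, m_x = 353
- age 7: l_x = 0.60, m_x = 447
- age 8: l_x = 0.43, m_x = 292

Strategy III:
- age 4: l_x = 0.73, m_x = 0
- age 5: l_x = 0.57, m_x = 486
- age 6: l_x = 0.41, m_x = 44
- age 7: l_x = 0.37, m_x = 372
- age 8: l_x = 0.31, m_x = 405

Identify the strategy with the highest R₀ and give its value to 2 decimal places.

Strategy I: R₀ = 0.74×39 + 0.63×163 + 0.50×395 + 0.37×40 + 0.28×238 = 410.4900
Strategy II: R₀ = 0.87×0 + 0.75×287 + 0.67×353 + 0.60×447 + 0.43×292 = 845.5200
Strategy III: R₀ = 0.73×0 + 0.57×486 + 0.41×44 + 0.37×372 + 0.31×405 = 558.2500
Highest R₀: strategy II with 845.5200.

845.52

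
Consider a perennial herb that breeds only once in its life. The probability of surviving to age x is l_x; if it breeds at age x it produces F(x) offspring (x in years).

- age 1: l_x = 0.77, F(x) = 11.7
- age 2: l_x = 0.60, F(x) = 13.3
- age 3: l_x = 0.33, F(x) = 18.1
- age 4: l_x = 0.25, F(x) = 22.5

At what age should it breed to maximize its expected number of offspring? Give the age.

Expected offspring if breeding at age x = l_x × F(x):
  age 1: 0.77 × 11.7 = 9.009
  age 2: 0.60 × 13.3 = 7.980
  age 3: 0.33 × 18.1 = 5.973
  age 4: 0.25 × 22.5 = 5.625
Maximum at age 1 (9.009).

1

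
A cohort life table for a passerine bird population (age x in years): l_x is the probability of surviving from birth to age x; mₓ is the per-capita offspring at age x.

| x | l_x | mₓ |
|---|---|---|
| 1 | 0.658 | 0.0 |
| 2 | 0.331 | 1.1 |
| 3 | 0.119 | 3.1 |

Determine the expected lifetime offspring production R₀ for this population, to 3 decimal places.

R₀ = Σ l_x mₓ:
  age 1: 0.658 × 0.0 = 0.0000
  age 2: 0.331 × 1.1 = 0.3641
  age 3: 0.119 × 3.1 = 0.3689
R₀ = 0.0000 + 0.3641 + 0.3689 = 0.7330

0.733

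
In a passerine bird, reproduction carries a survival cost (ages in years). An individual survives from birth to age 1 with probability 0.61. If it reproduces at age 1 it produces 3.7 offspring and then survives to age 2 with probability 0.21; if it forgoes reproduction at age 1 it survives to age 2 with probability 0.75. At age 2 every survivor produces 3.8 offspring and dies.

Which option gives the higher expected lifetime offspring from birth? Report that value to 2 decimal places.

2.74

breed at age 1: R₀ = 0.61 × (3.7 + 0.21 × 3.8) = 0.61 × 4.4980 = 2.7438
delay to age 2: R₀ = 0.61 × (0.75 × 3.8) = 0.61 × 2.8500 = 1.7385
Higher: breed at age 1 (2.7438).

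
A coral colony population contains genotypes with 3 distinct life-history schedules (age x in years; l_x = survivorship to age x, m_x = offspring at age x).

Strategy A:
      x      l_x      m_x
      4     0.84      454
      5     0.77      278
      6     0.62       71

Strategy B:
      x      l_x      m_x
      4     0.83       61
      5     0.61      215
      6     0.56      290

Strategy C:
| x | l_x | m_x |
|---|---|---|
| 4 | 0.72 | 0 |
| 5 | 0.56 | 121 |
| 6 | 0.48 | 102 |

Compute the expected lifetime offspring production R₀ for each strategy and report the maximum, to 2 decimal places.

Strategy A: R₀ = 0.84×454 + 0.77×278 + 0.62×71 = 639.4400
Strategy B: R₀ = 0.83×61 + 0.61×215 + 0.56×290 = 344.1800
Strategy C: R₀ = 0.72×0 + 0.56×121 + 0.48×102 = 116.7200
Highest R₀: strategy A with 639.4400.

639.44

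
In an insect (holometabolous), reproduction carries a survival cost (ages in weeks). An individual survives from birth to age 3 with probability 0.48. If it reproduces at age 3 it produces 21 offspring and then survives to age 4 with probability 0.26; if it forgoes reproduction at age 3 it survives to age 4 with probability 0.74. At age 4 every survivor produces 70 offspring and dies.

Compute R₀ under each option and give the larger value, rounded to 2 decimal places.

breed at age 3: R₀ = 0.48 × (21 + 0.26 × 70) = 0.48 × 39.2000 = 18.8160
delay to age 4: R₀ = 0.48 × (0.74 × 70) = 0.48 × 51.8000 = 24.8640
Higher: delay to age 4 (24.8640).

24.86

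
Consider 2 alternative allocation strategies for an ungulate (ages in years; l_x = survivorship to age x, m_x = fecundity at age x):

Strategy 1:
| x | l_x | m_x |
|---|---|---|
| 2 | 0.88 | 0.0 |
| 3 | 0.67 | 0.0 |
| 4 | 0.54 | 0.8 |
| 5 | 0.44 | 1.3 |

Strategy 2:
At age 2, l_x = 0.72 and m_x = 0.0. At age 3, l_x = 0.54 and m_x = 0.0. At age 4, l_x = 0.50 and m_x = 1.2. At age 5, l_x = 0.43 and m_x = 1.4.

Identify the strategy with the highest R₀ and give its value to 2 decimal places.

1.20

Strategy 1: R₀ = 0.88×0.0 + 0.67×0.0 + 0.54×0.8 + 0.44×1.3 = 1.0040
Strategy 2: R₀ = 0.72×0.0 + 0.54×0.0 + 0.50×1.2 + 0.43×1.4 = 1.2020
Highest R₀: strategy 2 with 1.2020.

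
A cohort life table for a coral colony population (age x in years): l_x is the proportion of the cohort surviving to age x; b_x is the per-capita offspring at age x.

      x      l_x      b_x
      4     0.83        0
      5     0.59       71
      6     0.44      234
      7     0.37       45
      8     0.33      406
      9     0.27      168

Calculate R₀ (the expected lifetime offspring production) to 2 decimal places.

R₀ = Σ l_x b_x:
  age 4: 0.83 × 0 = 0.0000
  age 5: 0.59 × 71 = 41.8900
  age 6: 0.44 × 234 = 102.9600
  age 7: 0.37 × 45 = 16.6500
  age 8: 0.33 × 406 = 133.9800
  age 9: 0.27 × 168 = 45.3600
R₀ = 0.0000 + 41.8900 + 102.9600 + 16.6500 + 133.9800 + 45.3600 = 340.8400

340.84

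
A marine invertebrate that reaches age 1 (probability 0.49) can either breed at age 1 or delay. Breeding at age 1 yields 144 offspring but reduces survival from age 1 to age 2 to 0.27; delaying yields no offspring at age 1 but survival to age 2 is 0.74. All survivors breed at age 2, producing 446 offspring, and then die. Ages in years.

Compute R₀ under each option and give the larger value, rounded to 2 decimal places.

breed at age 1: R₀ = 0.49 × (144 + 0.27 × 446) = 0.49 × 264.4200 = 129.5658
delay to age 2: R₀ = 0.49 × (0.74 × 446) = 0.49 × 330.0400 = 161.7196
Higher: delay to age 2 (161.7196).

161.72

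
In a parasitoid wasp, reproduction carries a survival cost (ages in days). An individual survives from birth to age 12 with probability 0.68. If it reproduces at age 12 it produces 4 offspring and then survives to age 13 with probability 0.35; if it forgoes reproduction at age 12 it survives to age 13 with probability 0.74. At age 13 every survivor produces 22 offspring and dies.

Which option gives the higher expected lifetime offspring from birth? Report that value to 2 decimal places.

breed at age 12: R₀ = 0.68 × (4 + 0.35 × 22) = 0.68 × 11.7000 = 7.9560
delay to age 13: R₀ = 0.68 × (0.74 × 22) = 0.68 × 16.2800 = 11.0704
Higher: delay to age 13 (11.0704).

11.07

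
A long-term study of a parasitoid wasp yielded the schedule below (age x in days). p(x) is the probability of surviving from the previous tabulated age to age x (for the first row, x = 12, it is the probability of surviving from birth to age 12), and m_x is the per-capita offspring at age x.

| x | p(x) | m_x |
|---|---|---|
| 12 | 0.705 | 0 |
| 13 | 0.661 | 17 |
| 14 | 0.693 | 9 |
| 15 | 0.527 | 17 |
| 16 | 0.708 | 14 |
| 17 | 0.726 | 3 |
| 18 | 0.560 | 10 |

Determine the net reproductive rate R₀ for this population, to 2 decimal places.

Survivorship from birth: l_x = p_12·p_13·…·p_x.
  l_12 = 0.70500
  l_13 = 0.46601
  l_14 = 0.32294
  l_15 = 0.17019
  l_16 = 0.12049
  l_17 = 0.08748
  l_18 = 0.04899
R₀ = Σ l_x m_x:
  age 12: 0.70500 × 0 = 0.0000
  age 13: 0.46601 × 17 = 7.9222
  age 14: 0.32294 × 9 = 2.9065
  age 15: 0.17019 × 17 = 2.8932
  age 16: 0.12049 × 14 = 1.6869
  age 17: 0.08748 × 3 = 0.2624
  age 18: 0.04899 × 10 = 0.4899
R₀ = 0.0000 + 7.9222 + 2.9065 + 2.8932 + 1.6869 + 0.2624 + 0.4899 = 16.1611

16.16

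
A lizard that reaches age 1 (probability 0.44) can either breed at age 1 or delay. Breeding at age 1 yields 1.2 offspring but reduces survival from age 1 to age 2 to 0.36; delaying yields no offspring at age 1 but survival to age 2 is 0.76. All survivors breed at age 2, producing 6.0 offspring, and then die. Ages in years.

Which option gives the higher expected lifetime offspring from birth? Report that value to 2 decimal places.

2.01

breed at age 1: R₀ = 0.44 × (1.2 + 0.36 × 6.0) = 0.44 × 3.3600 = 1.4784
delay to age 2: R₀ = 0.44 × (0.76 × 6.0) = 0.44 × 4.5600 = 2.0064
Higher: delay to age 2 (2.0064).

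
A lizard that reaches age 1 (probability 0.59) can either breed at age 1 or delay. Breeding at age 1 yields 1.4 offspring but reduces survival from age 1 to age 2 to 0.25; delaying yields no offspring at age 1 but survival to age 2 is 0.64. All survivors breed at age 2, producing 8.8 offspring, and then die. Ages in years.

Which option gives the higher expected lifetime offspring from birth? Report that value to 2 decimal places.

breed at age 1: R₀ = 0.59 × (1.4 + 0.25 × 8.8) = 0.59 × 3.6000 = 2.1240
delay to age 2: R₀ = 0.59 × (0.64 × 8.8) = 0.59 × 5.6320 = 3.3229
Higher: delay to age 2 (3.3229).

3.32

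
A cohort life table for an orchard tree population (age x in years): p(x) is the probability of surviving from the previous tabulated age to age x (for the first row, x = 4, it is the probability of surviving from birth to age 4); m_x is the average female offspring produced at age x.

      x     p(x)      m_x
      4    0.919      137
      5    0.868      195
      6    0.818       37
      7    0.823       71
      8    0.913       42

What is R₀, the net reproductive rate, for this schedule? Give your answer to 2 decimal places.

Survivorship from birth: l_x = p_4·p_5·…·p_x.
  l_4 = 0.91900
  l_5 = 0.79769
  l_6 = 0.65251
  l_7 = 0.53702
  l_8 = 0.49030
R₀ = Σ l_x m_x:
  age 4: 0.91900 × 137 = 125.9030
  age 5: 0.79769 × 195 = 155.5496
  age 6: 0.65251 × 37 = 24.1429
  age 7: 0.53702 × 71 = 38.1284
  age 8: 0.49030 × 42 = 20.5926
R₀ = 125.9030 + 155.5496 + 24.1429 + 38.1284 + 20.5926 = 364.3164

364.32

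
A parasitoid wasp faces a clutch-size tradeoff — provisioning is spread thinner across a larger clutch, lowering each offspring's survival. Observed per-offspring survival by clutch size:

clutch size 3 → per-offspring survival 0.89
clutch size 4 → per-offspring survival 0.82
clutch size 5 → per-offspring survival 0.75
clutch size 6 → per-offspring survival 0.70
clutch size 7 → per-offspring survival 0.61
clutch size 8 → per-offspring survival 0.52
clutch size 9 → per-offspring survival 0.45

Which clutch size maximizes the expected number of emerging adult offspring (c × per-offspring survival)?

Expected emerging adult offspring = c × s(c):
  c=3: 3 × 0.89 = 2.670
  c=4: 4 × 0.82 = 3.280
  c=5: 5 × 0.75 = 3.750
  c=6: 6 × 0.70 = 4.200
  c=7: 7 × 0.61 = 4.270
  c=8: 8 × 0.52 = 4.160
  c=9: 9 × 0.45 = 4.050
Maximum at c = 7 (4.270 emerging adult offspring).

7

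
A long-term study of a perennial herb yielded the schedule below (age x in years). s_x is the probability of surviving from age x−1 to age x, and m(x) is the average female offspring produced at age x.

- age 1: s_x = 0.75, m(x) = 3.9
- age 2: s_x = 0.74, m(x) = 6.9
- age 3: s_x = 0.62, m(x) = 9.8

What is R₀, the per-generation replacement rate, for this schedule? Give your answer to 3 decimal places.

10.127

Survivorship from birth: l_x = s_1·s_2·…·s_x.
  l_1 = 0.75000
  l_2 = 0.55500
  l_3 = 0.34410
R₀ = Σ l_x m(x):
  age 1: 0.75000 × 3.9 = 2.9250
  age 2: 0.55500 × 6.9 = 3.8295
  age 3: 0.34410 × 9.8 = 3.3722
R₀ = 2.9250 + 3.8295 + 3.3722 = 10.1267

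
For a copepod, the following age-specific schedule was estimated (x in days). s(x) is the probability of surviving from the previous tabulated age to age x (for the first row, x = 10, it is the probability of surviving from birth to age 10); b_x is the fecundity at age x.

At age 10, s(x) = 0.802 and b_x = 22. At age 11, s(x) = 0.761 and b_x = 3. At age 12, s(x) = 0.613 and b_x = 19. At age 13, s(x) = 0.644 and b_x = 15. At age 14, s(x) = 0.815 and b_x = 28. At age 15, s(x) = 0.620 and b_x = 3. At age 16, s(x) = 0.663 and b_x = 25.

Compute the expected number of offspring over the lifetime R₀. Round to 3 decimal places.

Survivorship from birth: l_x = s_10·s_11·…·s_x.
  l_10 = 0.80200
  l_11 = 0.61032
  l_12 = 0.37413
  l_13 = 0.24094
  l_14 = 0.19636
  l_15 = 0.12175
  l_16 = 0.08072
R₀ = Σ l_x b_x:
  age 10: 0.80200 × 22 = 17.6440
  age 11: 0.61032 × 3 = 1.8310
  age 12: 0.37413 × 19 = 7.1085
  age 13: 0.24094 × 15 = 3.6141
  age 14: 0.19636 × 28 = 5.4981
  age 15: 0.12175 × 3 = 0.3652
  age 16: 0.08072 × 25 = 2.0180
R₀ = 17.6440 + 1.8310 + 7.1085 + 3.6141 + 5.4981 + 0.3652 + 2.0180 = 38.0789

38.079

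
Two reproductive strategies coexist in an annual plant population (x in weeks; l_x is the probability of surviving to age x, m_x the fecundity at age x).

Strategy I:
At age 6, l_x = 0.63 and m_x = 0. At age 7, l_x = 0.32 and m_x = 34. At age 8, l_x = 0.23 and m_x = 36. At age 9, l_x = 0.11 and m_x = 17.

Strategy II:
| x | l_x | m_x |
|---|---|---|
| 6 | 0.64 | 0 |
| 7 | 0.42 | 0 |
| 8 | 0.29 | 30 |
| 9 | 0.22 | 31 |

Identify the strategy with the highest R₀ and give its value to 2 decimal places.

Strategy I: R₀ = 0.63×0 + 0.32×34 + 0.23×36 + 0.11×17 = 21.0300
Strategy II: R₀ = 0.64×0 + 0.42×0 + 0.29×30 + 0.22×31 = 15.5200
Highest R₀: strategy I with 21.0300.

21.03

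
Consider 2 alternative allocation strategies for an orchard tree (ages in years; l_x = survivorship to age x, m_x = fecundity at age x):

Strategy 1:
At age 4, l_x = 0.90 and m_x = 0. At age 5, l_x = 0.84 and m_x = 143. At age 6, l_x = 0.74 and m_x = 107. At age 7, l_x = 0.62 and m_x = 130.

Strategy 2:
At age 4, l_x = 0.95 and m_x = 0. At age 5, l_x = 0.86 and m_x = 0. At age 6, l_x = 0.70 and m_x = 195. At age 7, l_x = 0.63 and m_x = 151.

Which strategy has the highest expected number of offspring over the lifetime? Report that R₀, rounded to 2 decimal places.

279.90

Strategy 1: R₀ = 0.90×0 + 0.84×143 + 0.74×107 + 0.62×130 = 279.9000
Strategy 2: R₀ = 0.95×0 + 0.86×0 + 0.70×195 + 0.63×151 = 231.6300
Highest R₀: strategy 1 with 279.9000.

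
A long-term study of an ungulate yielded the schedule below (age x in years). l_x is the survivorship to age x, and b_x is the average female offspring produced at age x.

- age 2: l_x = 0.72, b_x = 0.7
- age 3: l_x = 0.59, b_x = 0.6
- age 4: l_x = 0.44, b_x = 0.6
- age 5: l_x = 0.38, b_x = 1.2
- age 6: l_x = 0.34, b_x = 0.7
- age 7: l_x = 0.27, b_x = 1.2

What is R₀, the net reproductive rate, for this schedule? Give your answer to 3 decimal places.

R₀ = Σ l_x b_x:
  age 2: 0.72 × 0.7 = 0.5040
  age 3: 0.59 × 0.6 = 0.3540
  age 4: 0.44 × 0.6 = 0.2640
  age 5: 0.38 × 1.2 = 0.4560
  age 6: 0.34 × 0.7 = 0.2380
  age 7: 0.27 × 1.2 = 0.3240
R₀ = 0.5040 + 0.3540 + 0.2640 + 0.4560 + 0.2380 + 0.3240 = 2.1400

2.140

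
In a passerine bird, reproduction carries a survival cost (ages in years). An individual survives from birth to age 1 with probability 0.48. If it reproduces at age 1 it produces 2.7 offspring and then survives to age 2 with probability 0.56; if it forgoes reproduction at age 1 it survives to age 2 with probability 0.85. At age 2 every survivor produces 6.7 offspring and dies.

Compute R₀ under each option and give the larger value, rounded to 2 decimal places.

3.10

breed at age 1: R₀ = 0.48 × (2.7 + 0.56 × 6.7) = 0.48 × 6.4520 = 3.0970
delay to age 2: R₀ = 0.48 × (0.85 × 6.7) = 0.48 × 5.6950 = 2.7336
Higher: breed at age 1 (3.0970).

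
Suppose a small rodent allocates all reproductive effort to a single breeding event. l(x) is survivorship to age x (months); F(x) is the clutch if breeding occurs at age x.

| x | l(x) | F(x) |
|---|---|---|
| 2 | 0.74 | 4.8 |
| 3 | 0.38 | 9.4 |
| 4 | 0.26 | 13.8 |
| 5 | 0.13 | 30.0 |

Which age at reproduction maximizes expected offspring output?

5

Expected offspring if breeding at age x = l(x) × F(x):
  age 2: 0.74 × 4.8 = 3.552
  age 3: 0.38 × 9.4 = 3.572
  age 4: 0.26 × 13.8 = 3.588
  age 5: 0.13 × 30.0 = 3.900
Maximum at age 5 (3.900).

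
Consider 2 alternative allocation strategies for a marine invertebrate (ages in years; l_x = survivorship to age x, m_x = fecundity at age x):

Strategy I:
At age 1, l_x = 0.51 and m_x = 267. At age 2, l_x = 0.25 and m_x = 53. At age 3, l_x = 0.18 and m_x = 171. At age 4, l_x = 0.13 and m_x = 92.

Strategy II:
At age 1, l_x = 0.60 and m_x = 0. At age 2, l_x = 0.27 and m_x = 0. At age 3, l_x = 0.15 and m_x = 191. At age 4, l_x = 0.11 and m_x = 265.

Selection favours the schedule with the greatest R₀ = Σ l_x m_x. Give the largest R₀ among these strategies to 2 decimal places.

Strategy I: R₀ = 0.51×267 + 0.25×53 + 0.18×171 + 0.13×92 = 192.1600
Strategy II: R₀ = 0.60×0 + 0.27×0 + 0.15×191 + 0.11×265 = 57.8000
Highest R₀: strategy I with 192.1600.

192.16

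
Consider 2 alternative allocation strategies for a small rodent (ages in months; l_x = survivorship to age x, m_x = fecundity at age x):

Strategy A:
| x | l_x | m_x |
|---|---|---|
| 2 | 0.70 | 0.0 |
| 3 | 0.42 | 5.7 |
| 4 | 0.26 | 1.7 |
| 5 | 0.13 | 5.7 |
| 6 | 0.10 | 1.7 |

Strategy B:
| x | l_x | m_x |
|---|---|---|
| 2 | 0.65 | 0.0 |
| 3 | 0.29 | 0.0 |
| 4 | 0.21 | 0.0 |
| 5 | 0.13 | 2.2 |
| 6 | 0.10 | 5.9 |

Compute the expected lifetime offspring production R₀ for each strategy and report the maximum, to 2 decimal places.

3.75

Strategy A: R₀ = 0.70×0.0 + 0.42×5.7 + 0.26×1.7 + 0.13×5.7 + 0.10×1.7 = 3.7470
Strategy B: R₀ = 0.65×0.0 + 0.29×0.0 + 0.21×0.0 + 0.13×2.2 + 0.10×5.9 = 0.8760
Highest R₀: strategy A with 3.7470.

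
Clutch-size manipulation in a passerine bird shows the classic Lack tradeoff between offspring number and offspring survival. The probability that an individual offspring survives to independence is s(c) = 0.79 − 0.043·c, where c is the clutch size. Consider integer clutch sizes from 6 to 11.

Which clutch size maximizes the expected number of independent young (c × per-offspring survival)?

Expected independent young = c × s(c):
  c=6: 6 × 0.532 = 3.192
  c=7: 7 × 0.489 = 3.423
  c=8: 8 × 0.446 = 3.568
  c=9: 9 × 0.403 = 3.627
  c=10: 10 × 0.360 = 3.600
  c=11: 11 × 0.317 = 3.487
Maximum at c = 9 (3.627 independent young).

9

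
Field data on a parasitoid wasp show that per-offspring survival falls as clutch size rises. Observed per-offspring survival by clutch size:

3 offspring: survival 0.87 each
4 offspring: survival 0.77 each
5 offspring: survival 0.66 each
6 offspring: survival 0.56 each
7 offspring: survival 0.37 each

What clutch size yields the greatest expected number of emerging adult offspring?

Expected emerging adult offspring = c × s(c):
  c=3: 3 × 0.87 = 2.610
  c=4: 4 × 0.77 = 3.080
  c=5: 5 × 0.66 = 3.300
  c=6: 6 × 0.56 = 3.360
  c=7: 7 × 0.37 = 2.590
Maximum at c = 6 (3.360 emerging adult offspring).

6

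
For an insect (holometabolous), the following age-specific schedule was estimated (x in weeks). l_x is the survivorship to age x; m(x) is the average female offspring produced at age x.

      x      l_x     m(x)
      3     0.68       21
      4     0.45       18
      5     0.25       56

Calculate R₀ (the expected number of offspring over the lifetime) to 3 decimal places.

36.380

R₀ = Σ l_x m(x):
  age 3: 0.68 × 21 = 14.2800
  age 4: 0.45 × 18 = 8.1000
  age 5: 0.25 × 56 = 14.0000
R₀ = 14.2800 + 8.1000 + 14.0000 = 36.3800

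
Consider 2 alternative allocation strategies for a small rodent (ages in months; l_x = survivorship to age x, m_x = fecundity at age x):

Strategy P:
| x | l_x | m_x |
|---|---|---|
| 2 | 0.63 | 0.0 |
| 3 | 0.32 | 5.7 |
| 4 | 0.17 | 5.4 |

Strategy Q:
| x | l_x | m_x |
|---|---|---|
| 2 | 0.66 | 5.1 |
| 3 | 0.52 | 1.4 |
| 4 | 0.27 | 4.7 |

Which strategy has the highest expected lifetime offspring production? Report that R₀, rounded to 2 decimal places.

5.36

Strategy P: R₀ = 0.63×0.0 + 0.32×5.7 + 0.17×5.4 = 2.7420
Strategy Q: R₀ = 0.66×5.1 + 0.52×1.4 + 0.27×4.7 = 5.3630
Highest R₀: strategy Q with 5.3630.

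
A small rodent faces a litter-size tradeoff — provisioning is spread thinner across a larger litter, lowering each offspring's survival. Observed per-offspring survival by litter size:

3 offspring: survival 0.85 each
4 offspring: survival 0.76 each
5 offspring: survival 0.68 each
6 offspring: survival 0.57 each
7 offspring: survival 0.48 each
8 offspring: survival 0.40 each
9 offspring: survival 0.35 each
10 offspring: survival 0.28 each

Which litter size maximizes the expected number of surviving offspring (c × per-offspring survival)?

6

Expected surviving offspring = c × s(c):
  c=3: 3 × 0.85 = 2.550
  c=4: 4 × 0.76 = 3.040
  c=5: 5 × 0.68 = 3.400
  c=6: 6 × 0.57 = 3.420
  c=7: 7 × 0.48 = 3.360
  c=8: 8 × 0.40 = 3.200
  c=9: 9 × 0.35 = 3.150
  c=10: 10 × 0.28 = 2.800
Maximum at c = 6 (3.420 surviving offspring).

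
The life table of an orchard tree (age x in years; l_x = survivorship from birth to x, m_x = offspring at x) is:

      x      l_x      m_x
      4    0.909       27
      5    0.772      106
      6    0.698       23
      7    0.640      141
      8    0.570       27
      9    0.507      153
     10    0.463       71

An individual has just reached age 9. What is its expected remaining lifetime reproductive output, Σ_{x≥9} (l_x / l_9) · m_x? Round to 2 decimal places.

217.84

l_9 = 0.507. Conditional survival from age 9 to x is l_x / l_9.
  x=9: (0.507/0.507) × 153 = 153.0000
  x=10: (0.463/0.507) × 71 = 64.8383
Sum = 153.0000 + 64.8383 = 217.8383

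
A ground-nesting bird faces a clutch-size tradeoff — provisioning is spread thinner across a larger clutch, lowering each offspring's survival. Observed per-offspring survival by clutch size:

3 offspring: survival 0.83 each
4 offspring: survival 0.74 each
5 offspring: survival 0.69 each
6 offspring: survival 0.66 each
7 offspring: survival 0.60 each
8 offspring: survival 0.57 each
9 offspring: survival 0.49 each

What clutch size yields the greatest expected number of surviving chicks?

Expected surviving chicks = c × s(c):
  c=3: 3 × 0.83 = 2.490
  c=4: 4 × 0.74 = 2.960
  c=5: 5 × 0.69 = 3.450
  c=6: 6 × 0.66 = 3.960
  c=7: 7 × 0.60 = 4.200
  c=8: 8 × 0.57 = 4.560
  c=9: 9 × 0.49 = 4.410
Maximum at c = 8 (4.560 surviving chicks).

8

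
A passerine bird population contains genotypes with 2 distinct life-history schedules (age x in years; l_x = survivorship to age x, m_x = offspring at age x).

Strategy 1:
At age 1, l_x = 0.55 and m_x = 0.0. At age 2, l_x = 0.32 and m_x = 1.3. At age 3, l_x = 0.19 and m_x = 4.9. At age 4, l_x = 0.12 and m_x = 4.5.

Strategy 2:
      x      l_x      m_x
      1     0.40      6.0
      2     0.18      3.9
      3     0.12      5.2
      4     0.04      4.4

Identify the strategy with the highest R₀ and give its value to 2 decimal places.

Strategy 1: R₀ = 0.55×0.0 + 0.32×1.3 + 0.19×4.9 + 0.12×4.5 = 1.8870
Strategy 2: R₀ = 0.40×6.0 + 0.18×3.9 + 0.12×5.2 + 0.04×4.4 = 3.9020
Highest R₀: strategy 2 with 3.9020.

3.90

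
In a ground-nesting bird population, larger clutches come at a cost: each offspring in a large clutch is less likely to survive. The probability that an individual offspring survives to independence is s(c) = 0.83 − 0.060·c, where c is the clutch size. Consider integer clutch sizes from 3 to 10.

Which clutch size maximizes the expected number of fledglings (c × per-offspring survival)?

7

Expected fledglings = c × s(c):
  c=3: 3 × 0.650 = 1.950
  c=4: 4 × 0.590 = 2.360
  c=5: 5 × 0.530 = 2.650
  c=6: 6 × 0.470 = 2.820
  c=7: 7 × 0.410 = 2.870
  c=8: 8 × 0.350 = 2.800
  c=9: 9 × 0.290 = 2.610
  c=10: 10 × 0.230 = 2.300
Maximum at c = 7 (2.870 fledglings).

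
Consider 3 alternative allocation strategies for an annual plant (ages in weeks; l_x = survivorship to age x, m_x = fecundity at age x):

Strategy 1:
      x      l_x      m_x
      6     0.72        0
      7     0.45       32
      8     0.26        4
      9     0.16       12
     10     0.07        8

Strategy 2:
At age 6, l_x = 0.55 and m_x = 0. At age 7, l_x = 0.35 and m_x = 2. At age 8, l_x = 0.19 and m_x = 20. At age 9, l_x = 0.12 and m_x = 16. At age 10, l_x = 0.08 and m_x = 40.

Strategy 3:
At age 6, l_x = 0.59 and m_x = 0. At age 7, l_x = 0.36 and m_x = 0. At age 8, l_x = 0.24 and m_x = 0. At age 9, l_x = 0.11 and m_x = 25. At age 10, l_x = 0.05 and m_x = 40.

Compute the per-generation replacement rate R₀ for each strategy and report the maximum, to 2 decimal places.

Strategy 1: R₀ = 0.72×0 + 0.45×32 + 0.26×4 + 0.16×12 + 0.07×8 = 17.9200
Strategy 2: R₀ = 0.55×0 + 0.35×2 + 0.19×20 + 0.12×16 + 0.08×40 = 9.6200
Strategy 3: R₀ = 0.59×0 + 0.36×0 + 0.24×0 + 0.11×25 + 0.05×40 = 4.7500
Highest R₀: strategy 1 with 17.9200.

17.92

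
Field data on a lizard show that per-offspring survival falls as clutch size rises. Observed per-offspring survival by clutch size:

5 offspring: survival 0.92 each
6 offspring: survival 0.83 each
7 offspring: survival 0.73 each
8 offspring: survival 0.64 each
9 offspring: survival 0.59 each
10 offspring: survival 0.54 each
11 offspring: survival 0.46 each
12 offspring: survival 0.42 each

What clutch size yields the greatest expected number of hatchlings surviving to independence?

10

Expected hatchlings surviving to independence = c × s(c):
  c=5: 5 × 0.92 = 4.600
  c=6: 6 × 0.83 = 4.980
  c=7: 7 × 0.73 = 5.110
  c=8: 8 × 0.64 = 5.120
  c=9: 9 × 0.59 = 5.310
  c=10: 10 × 0.54 = 5.400
  c=11: 11 × 0.46 = 5.060
  c=12: 12 × 0.42 = 5.040
Maximum at c = 10 (5.400 hatchlings surviving to independence).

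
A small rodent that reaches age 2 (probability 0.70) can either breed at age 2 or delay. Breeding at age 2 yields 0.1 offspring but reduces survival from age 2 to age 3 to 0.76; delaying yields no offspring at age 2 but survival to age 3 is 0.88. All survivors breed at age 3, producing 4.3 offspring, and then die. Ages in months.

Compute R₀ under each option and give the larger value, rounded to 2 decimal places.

2.65

breed at age 2: R₀ = 0.70 × (0.1 + 0.76 × 4.3) = 0.70 × 3.3680 = 2.3576
delay to age 3: R₀ = 0.70 × (0.88 × 4.3) = 0.70 × 3.7840 = 2.6488
Higher: delay to age 3 (2.6488).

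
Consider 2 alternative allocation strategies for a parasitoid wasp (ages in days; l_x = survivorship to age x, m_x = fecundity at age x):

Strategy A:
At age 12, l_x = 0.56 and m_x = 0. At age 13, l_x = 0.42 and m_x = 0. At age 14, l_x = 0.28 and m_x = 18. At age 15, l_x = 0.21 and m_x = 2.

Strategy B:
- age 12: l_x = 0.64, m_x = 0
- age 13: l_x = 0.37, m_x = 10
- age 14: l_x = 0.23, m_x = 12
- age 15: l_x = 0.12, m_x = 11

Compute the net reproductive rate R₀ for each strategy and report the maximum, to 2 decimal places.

7.78

Strategy A: R₀ = 0.56×0 + 0.42×0 + 0.28×18 + 0.21×2 = 5.4600
Strategy B: R₀ = 0.64×0 + 0.37×10 + 0.23×12 + 0.12×11 = 7.7800
Highest R₀: strategy B with 7.7800.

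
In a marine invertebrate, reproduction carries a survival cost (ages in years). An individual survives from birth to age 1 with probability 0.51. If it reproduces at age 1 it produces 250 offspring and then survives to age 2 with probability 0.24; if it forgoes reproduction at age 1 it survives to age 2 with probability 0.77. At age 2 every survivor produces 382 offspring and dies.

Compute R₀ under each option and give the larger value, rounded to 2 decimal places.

breed at age 1: R₀ = 0.51 × (250 + 0.24 × 382) = 0.51 × 341.6800 = 174.2568
delay to age 2: R₀ = 0.51 × (0.77 × 382) = 0.51 × 294.1400 = 150.0114
Higher: breed at age 1 (174.2568).

174.26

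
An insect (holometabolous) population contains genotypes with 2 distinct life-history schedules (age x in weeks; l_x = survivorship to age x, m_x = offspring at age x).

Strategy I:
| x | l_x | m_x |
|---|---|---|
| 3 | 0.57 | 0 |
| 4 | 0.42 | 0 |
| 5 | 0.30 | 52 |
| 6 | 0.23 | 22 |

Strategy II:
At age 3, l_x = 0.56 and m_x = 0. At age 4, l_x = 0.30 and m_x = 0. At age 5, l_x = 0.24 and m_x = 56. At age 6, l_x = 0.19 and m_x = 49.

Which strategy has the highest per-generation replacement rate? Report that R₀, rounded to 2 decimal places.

22.75

Strategy I: R₀ = 0.57×0 + 0.42×0 + 0.30×52 + 0.23×22 = 20.6600
Strategy II: R₀ = 0.56×0 + 0.30×0 + 0.24×56 + 0.19×49 = 22.7500
Highest R₀: strategy II with 22.7500.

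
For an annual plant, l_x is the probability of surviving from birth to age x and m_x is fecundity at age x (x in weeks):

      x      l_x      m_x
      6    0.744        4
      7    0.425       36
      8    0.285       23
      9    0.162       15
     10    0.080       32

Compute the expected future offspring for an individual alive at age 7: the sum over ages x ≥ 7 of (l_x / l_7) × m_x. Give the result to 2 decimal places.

l_7 = 0.425. Conditional survival from age 7 to x is l_x / l_7.
  x=7: (0.425/0.425) × 36 = 36.0000
  x=8: (0.285/0.425) × 23 = 15.4235
  x=9: (0.162/0.425) × 15 = 5.7176
  x=10: (0.080/0.425) × 32 = 6.0235
Sum = 36.0000 + 15.4235 + 5.7176 + 6.0235 = 63.1647

63.16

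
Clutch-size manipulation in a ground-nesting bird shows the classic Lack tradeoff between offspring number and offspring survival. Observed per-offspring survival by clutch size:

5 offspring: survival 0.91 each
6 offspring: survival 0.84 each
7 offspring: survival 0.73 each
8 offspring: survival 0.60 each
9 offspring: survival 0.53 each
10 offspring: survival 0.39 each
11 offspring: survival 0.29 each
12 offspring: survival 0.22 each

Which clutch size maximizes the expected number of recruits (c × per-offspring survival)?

7

Expected recruits = c × s(c):
  c=5: 5 × 0.91 = 4.550
  c=6: 6 × 0.84 = 5.040
  c=7: 7 × 0.73 = 5.110
  c=8: 8 × 0.60 = 4.800
  c=9: 9 × 0.53 = 4.770
  c=10: 10 × 0.39 = 3.900
  c=11: 11 × 0.29 = 3.190
  c=12: 12 × 0.22 = 2.640
Maximum at c = 7 (5.110 recruits).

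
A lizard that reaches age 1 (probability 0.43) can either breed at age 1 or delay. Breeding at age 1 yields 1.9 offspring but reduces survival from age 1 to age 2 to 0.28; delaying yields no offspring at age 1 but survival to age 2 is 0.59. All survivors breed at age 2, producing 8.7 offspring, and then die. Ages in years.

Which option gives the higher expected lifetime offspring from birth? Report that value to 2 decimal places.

2.21

breed at age 1: R₀ = 0.43 × (1.9 + 0.28 × 8.7) = 0.43 × 4.3360 = 1.8645
delay to age 2: R₀ = 0.43 × (0.59 × 8.7) = 0.43 × 5.1330 = 2.2072
Higher: delay to age 2 (2.2072).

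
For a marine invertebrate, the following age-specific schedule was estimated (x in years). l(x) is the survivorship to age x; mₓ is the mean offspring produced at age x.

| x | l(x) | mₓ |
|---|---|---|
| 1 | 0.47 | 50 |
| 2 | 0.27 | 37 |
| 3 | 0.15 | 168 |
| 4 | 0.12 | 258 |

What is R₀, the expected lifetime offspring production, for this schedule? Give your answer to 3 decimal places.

R₀ = Σ l(x) mₓ:
  age 1: 0.47 × 50 = 23.5000
  age 2: 0.27 × 37 = 9.9900
  age 3: 0.15 × 168 = 25.2000
  age 4: 0.12 × 258 = 30.9600
R₀ = 23.5000 + 9.9900 + 25.2000 + 30.9600 = 89.6500

89.650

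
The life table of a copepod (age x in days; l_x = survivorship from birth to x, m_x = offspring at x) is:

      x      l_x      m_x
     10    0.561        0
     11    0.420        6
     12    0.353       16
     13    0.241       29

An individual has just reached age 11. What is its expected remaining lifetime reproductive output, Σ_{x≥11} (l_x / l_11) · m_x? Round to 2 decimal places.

36.09

l_11 = 0.420. Conditional survival from age 11 to x is l_x / l_11.
  x=11: (0.420/0.420) × 6 = 6.0000
  x=12: (0.353/0.420) × 16 = 13.4476
  x=13: (0.241/0.420) × 29 = 16.6405
Sum = 6.0000 + 13.4476 + 16.6405 = 36.0881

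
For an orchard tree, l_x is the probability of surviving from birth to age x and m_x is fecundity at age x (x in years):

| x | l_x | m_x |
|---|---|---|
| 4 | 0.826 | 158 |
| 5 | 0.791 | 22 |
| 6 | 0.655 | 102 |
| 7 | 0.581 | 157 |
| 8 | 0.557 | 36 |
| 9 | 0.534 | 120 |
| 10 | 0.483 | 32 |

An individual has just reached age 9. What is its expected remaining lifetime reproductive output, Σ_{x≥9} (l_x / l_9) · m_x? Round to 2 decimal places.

148.94

l_9 = 0.534. Conditional survival from age 9 to x is l_x / l_9.
  x=9: (0.534/0.534) × 120 = 120.0000
  x=10: (0.483/0.534) × 32 = 28.9438
Sum = 120.0000 + 28.9438 = 148.9438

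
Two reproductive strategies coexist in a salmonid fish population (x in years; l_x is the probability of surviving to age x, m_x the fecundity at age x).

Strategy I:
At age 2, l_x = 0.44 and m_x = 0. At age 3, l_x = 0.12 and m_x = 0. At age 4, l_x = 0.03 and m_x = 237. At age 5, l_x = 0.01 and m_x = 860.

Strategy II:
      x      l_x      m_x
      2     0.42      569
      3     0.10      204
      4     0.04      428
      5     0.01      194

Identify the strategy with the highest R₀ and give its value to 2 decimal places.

Strategy I: R₀ = 0.44×0 + 0.12×0 + 0.03×237 + 0.01×860 = 15.7100
Strategy II: R₀ = 0.42×569 + 0.10×204 + 0.04×428 + 0.01×194 = 278.4400
Highest R₀: strategy II with 278.4400.

278.44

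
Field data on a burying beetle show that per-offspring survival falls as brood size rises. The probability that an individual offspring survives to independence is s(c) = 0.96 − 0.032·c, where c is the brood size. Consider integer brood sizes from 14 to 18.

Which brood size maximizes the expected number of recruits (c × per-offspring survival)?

Expected recruits = c × s(c):
  c=14: 14 × 0.512 = 7.168
  c=15: 15 × 0.480 = 7.200
  c=16: 16 × 0.448 = 7.168
  c=17: 17 × 0.416 = 7.072
  c=18: 18 × 0.384 = 6.912
Maximum at c = 15 (7.200 recruits).

15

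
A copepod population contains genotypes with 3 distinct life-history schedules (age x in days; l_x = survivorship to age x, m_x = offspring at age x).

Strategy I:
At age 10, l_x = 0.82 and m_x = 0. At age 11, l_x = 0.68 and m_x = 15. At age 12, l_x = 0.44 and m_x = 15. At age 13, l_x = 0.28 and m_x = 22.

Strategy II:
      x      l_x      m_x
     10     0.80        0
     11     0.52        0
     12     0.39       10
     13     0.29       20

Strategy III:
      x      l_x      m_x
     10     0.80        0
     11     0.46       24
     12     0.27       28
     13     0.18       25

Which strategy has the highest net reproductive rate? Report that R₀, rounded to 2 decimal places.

Strategy I: R₀ = 0.82×0 + 0.68×15 + 0.44×15 + 0.28×22 = 22.9600
Strategy II: R₀ = 0.80×0 + 0.52×0 + 0.39×10 + 0.29×20 = 9.7000
Strategy III: R₀ = 0.80×0 + 0.46×24 + 0.27×28 + 0.18×25 = 23.1000
Highest R₀: strategy III with 23.1000.

23.10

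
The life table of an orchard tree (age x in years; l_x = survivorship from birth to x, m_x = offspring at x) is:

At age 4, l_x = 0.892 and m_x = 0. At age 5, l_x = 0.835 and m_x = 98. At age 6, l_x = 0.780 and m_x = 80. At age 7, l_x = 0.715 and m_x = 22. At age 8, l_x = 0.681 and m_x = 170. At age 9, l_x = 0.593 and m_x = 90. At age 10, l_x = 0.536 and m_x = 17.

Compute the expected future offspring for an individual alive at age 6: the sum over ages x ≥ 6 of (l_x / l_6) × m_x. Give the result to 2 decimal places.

328.69

l_6 = 0.780. Conditional survival from age 6 to x is l_x / l_6.
  x=6: (0.780/0.780) × 80 = 80.0000
  x=7: (0.715/0.780) × 22 = 20.1667
  x=8: (0.681/0.780) × 170 = 148.4231
  x=9: (0.593/0.780) × 90 = 68.4231
  x=10: (0.536/0.780) × 17 = 11.6821
Sum = 80.0000 + 20.1667 + 148.4231 + 68.4231 + 11.6821 = 328.6949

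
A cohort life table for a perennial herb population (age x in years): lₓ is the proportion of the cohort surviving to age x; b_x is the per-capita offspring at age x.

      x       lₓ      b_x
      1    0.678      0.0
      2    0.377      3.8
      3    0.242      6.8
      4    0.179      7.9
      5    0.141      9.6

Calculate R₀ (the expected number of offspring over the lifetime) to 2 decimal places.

R₀ = Σ lₓ b_x:
  age 1: 0.678 × 0.0 = 0.0000
  age 2: 0.377 × 3.8 = 1.4326
  age 3: 0.242 × 6.8 = 1.6456
  age 4: 0.179 × 7.9 = 1.4141
  age 5: 0.141 × 9.6 = 1.3536
R₀ = 0.0000 + 1.4326 + 1.6456 + 1.4141 + 1.3536 = 5.8459

5.85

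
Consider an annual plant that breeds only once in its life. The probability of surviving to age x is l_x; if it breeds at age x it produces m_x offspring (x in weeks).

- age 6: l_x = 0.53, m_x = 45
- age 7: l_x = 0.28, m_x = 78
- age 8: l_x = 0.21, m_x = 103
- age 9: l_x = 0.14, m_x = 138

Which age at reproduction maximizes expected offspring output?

6

Expected offspring if breeding at age x = l_x × m_x:
  age 6: 0.53 × 45 = 23.850
  age 7: 0.28 × 78 = 21.840
  age 8: 0.21 × 103 = 21.630
  age 9: 0.14 × 138 = 19.320
Maximum at age 6 (23.850).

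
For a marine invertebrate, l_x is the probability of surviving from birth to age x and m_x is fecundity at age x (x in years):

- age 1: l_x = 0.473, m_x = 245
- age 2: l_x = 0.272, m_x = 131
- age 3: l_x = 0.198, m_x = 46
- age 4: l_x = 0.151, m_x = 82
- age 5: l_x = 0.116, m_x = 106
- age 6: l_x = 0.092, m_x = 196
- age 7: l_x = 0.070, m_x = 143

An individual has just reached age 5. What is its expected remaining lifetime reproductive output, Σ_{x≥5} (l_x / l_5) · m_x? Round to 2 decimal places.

347.74

l_5 = 0.116. Conditional survival from age 5 to x is l_x / l_5.
  x=5: (0.116/0.116) × 106 = 106.0000
  x=6: (0.092/0.116) × 196 = 155.4483
  x=7: (0.070/0.116) × 143 = 86.2931
Sum = 106.0000 + 155.4483 + 86.2931 = 347.7414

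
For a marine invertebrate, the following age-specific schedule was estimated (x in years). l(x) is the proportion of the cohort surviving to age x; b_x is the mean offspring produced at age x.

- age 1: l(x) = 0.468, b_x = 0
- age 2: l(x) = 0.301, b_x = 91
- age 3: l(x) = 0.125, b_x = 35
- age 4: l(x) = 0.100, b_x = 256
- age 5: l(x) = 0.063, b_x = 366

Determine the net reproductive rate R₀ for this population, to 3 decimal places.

R₀ = Σ l(x) b_x:
  age 1: 0.468 × 0 = 0.0000
  age 2: 0.301 × 91 = 27.3910
  age 3: 0.125 × 35 = 4.3750
  age 4: 0.100 × 256 = 25.6000
  age 5: 0.063 × 366 = 23.0580
R₀ = 0.0000 + 27.3910 + 4.3750 + 25.6000 + 23.0580 = 80.4240

80.424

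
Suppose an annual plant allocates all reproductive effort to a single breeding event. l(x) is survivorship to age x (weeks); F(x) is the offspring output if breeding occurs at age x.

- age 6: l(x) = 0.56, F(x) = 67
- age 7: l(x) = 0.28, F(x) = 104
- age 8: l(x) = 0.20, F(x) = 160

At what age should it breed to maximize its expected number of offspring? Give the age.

6

Expected offspring if breeding at age x = l(x) × F(x):
  age 6: 0.56 × 67 = 37.520
  age 7: 0.28 × 104 = 29.120
  age 8: 0.20 × 160 = 32.000
Maximum at age 6 (37.520).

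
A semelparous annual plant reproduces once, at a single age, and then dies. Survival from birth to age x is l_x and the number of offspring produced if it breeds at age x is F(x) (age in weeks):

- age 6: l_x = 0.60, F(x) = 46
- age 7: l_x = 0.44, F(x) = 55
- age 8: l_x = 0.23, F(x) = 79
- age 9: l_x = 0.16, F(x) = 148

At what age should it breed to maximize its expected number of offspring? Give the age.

Expected offspring if breeding at age x = l_x × F(x):
  age 6: 0.60 × 46 = 27.600
  age 7: 0.44 × 55 = 24.200
  age 8: 0.23 × 79 = 18.170
  age 9: 0.16 × 148 = 23.680
Maximum at age 6 (27.600).

6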